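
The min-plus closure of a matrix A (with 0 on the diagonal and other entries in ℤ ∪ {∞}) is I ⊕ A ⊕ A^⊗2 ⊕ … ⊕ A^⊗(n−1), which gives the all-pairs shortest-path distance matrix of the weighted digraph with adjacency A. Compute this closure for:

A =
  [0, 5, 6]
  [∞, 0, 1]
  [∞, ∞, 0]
Closure =
  [0, 5, 6]
  [∞, 0, 1]
  [∞, ∞, 0]

This is the Floyd-Warshall all-pairs shortest-path computation. For each intermediate vertex k = 0, 1, …, 2, update dist[i][j] ← min(dist[i][j], dist[i][k] + dist[k][j]). The final matrix gives, for each (i, j), the minimum total weight of any directed path from i to j (possibly empty when i = j).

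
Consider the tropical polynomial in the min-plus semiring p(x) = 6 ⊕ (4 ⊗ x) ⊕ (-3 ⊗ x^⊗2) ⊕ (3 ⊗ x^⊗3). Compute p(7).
p(7) = 6

A tropical monomial a ⊗ x^⊗i evaluates to a + i · x. Evaluating each term at x = 7:
  Term 0 contributes 6 + 0 · 7 = 6
  Term 1 contributes 4 + 1 · 7 = 11
  Term 2 contributes -3 + 2 · 7 = 11
  Term 3 contributes 3 + 3 · 7 = 24
p(7) = ⊕ of these = min[6, 11, 11, 24] = 6.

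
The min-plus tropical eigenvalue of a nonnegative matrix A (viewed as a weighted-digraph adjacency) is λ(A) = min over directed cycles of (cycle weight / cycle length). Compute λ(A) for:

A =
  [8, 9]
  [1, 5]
λ(A) = 5

Enumerate directed cycles and compute their means (weight / length). Sample:
  cycle 0 → 0: weight = 8, length = 1, mean = 8/1 ≈ 8.000
  cycle 1 → 1: weight = 5, length = 1, mean = 5/1 ≈ 5.000
  cycle 0 → 1 → 0: weight = 10, length = 2, mean = 10/2 ≈ 5.000
  cycle 1 → 0 → 1: weight = 10, length = 2, mean = 10/2 ≈ 5.000
Minimum mean = 5.000, attained e.g. along the cycle 1 → 1 with weight 5 and length 1. So λ(A) = 5/1 = 5.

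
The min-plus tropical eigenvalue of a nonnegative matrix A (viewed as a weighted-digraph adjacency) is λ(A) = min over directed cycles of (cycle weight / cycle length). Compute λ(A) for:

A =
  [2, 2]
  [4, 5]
λ(A) = 2

Enumerate directed cycles and compute their means (weight / length). Sample:
  cycle 0 → 0: weight = 2, length = 1, mean = 2/1 ≈ 2.000
  cycle 1 → 1: weight = 5, length = 1, mean = 5/1 ≈ 5.000
  cycle 0 → 1 → 0: weight = 6, length = 2, mean = 6/2 ≈ 3.000
  cycle 1 → 0 → 1: weight = 6, length = 2, mean = 6/2 ≈ 3.000
Minimum mean = 2.000, attained e.g. along the cycle 0 → 0 with weight 2 and length 1. So λ(A) = 2/1 = 2.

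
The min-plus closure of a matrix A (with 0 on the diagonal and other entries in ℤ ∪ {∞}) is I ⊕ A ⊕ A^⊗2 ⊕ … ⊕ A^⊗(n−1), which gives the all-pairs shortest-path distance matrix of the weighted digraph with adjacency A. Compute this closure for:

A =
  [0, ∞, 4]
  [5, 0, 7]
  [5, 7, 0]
Closure =
  [0, 11, 4]
  [5, 0, 7]
  [5, 7, 0]

This is the Floyd-Warshall all-pairs shortest-path computation. For each intermediate vertex k = 0, 1, …, 2, update dist[i][j] ← min(dist[i][j], dist[i][k] + dist[k][j]). The final matrix gives, for each (i, j), the minimum total weight of any directed path from i to j (possibly empty when i = j).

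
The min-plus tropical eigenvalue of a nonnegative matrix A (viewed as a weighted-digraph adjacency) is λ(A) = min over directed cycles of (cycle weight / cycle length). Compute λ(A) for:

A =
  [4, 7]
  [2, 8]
λ(A) = 4

Enumerate directed cycles and compute their means (weight / length). Sample:
  cycle 0 → 0: weight = 4, length = 1, mean = 4/1 ≈ 4.000
  cycle 1 → 1: weight = 8, length = 1, mean = 8/1 ≈ 8.000
  cycle 0 → 1 → 0: weight = 9, length = 2, mean = 9/2 ≈ 4.500
  cycle 1 → 0 → 1: weight = 9, length = 2, mean = 9/2 ≈ 4.500
Minimum mean = 4.000, attained e.g. along the cycle 0 → 0 with weight 4 and length 1. So λ(A) = 4/1 = 4.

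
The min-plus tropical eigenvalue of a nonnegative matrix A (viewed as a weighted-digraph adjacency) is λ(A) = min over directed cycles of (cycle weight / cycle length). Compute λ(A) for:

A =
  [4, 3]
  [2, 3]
λ(A) = 5/2

Enumerate directed cycles and compute their means (weight / length). Sample:
  cycle 0 → 0: weight = 4, length = 1, mean = 4/1 ≈ 4.000
  cycle 1 → 1: weight = 3, length = 1, mean = 3/1 ≈ 3.000
  cycle 0 → 1 → 0: weight = 5, length = 2, mean = 5/2 ≈ 2.500
  cycle 1 → 0 → 1: weight = 5, length = 2, mean = 5/2 ≈ 2.500
Minimum mean = 2.500, attained e.g. along the cycle 0 → 1 → 0 with weight 5 and length 2. So λ(A) = 5/2 = 5/2.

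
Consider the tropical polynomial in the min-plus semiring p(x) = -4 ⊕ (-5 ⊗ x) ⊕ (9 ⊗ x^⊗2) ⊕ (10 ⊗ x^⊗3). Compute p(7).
p(7) = -4

A tropical monomial a ⊗ x^⊗i evaluates to a + i · x. Evaluating each term at x = 7:
  Term 0 contributes -4 + 0 · 7 = -4
  Term 1 contributes -5 + 1 · 7 = 2
  Term 2 contributes 9 + 2 · 7 = 23
  Term 3 contributes 10 + 3 · 7 = 31
p(7) = ⊕ of these = min[-4, 2, 23, 31] = -4.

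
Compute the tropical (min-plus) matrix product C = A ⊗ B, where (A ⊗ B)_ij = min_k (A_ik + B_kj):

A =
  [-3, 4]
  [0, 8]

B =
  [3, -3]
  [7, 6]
A ⊗ B =
  [0, -6]
  [3, -3]

Apply the min-plus product entry-by-entry:
  C[0][0] = min over k of (A[0][0] + B[0][0] = -3 + 3 = 0, A[0][1] + B[1][0] = 4 + 7 = 11) = 0 (attained at k = 0)
  C[0][1] = min over k of (A[0][0] + B[0][1] = -3 + -3 = -6, A[0][1] + B[1][1] = 4 + 6 = 10) = -6 (attained at k = 0)
  C[1][0] = min over k of (A[1][0] + B[0][0] = 0 + 3 = 3, A[1][1] + B[1][0] = 8 + 7 = 15) = 3 (attained at k = 0)
  C[1][1] = min over k of (A[1][0] + B[0][1] = 0 + -3 = -3, A[1][1] + B[1][1] = 8 + 6 = 14) = -3 (attained at k = 0)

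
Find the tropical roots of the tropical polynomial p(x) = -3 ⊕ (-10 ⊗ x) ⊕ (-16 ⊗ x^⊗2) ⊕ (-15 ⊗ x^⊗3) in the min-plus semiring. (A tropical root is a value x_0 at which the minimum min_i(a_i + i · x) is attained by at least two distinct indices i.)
Roots: {-1, 6, 7}

Each tropical root is a break point of the lower envelope of the lines y = a_i + i · x (there are 4 lines, with slopes 0, 1, ..., 3). Only the lines that attain the minimum somewhere contribute to roots; other lines are dominated. Here the surviving (envelope) indices are i = 3, i = 2, i = 1, i = 0.
Intersections between consecutive envelope lines give the roots: for adjacent envelope indices i < j the intersection is x = (a_i − a_j) / (j − i). Reading off the sorted break points: {-1, 6, 7}.
Verification: at each break x_0, at least two indices attain the minimum of min_i(a_i + i · x_0).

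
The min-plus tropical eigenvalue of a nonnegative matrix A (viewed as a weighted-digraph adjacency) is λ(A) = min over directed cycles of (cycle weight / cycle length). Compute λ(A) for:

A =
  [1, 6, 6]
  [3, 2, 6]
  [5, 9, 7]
λ(A) = 1

Enumerate directed cycles and compute their means (weight / length). Sample:
  cycle 0 → 0: weight = 1, length = 1, mean = 1/1 ≈ 1.000
  cycle 1 → 1: weight = 2, length = 1, mean = 2/1 ≈ 2.000
  cycle 2 → 2: weight = 7, length = 1, mean = 7/1 ≈ 7.000
  cycle 0 → 1 → 0: weight = 9, length = 2, mean = 9/2 ≈ 4.500
  cycle 0 → 2 → 0: weight = 11, length = 2, mean = 11/2 ≈ 5.500
  cycle 1 → 0 → 1: weight = 9, length = 2, mean = 9/2 ≈ 4.500
Minimum mean = 1.000, attained e.g. along the cycle 0 → 0 with weight 1 and length 1. So λ(A) = 1/1 = 1.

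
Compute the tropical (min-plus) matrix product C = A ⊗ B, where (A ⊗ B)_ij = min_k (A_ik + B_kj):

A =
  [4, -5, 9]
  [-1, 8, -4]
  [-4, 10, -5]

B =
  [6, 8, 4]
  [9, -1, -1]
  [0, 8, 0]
A ⊗ B =
  [4, -6, -6]
  [-4, 4, -4]
  [-5, 3, -5]

Apply the min-plus product entry-by-entry:
  C[0][0] = min over k of (A[0][0] + B[0][0] = 4 + 6 = 10, A[0][1] + B[1][0] = -5 + 9 = 4, A[0][2] + B[2][0] = 9 + 0 = 9) = 4 (attained at k = 1)
  C[0][1] = min over k of (A[0][0] + B[0][1] = 4 + 8 = 12, A[0][1] + B[1][1] = -5 + -1 = -6, A[0][2] + B[2][1] = 9 + 8 = 17) = -6 (attained at k = 1)
  C[0][2] = min over k of (A[0][0] + B[0][2] = 4 + 4 = 8, A[0][1] + B[1][2] = -5 + -1 = -6, A[0][2] + B[2][2] = 9 + 0 = 9) = -6 (attained at k = 1)
  C[1][0] = min over k of (A[1][0] + B[0][0] = -1 + 6 = 5, A[1][1] + B[1][0] = 8 + 9 = 17, A[1][2] + B[2][0] = -4 + 0 = -4) = -4 (attained at k = 2)
  C[1][1] = min over k of (A[1][0] + B[0][1] = -1 + 8 = 7, A[1][1] + B[1][1] = 8 + -1 = 7, A[1][2] + B[2][1] = -4 + 8 = 4) = 4 (attained at k = 2)
  C[1][2] = min over k of (A[1][0] + B[0][2] = -1 + 4 = 3, A[1][1] + B[1][2] = 8 + -1 = 7, A[1][2] + B[2][2] = -4 + 0 = -4) = -4 (attained at k = 2)
  C[2][0] = min over k of (A[2][0] + B[0][0] = -4 + 6 = 2, A[2][1] + B[1][0] = 10 + 9 = 19, A[2][2] + B[2][0] = -5 + 0 = -5) = -5 (attained at k = 2)
  C[2][1] = min over k of (A[2][0] + B[0][1] = -4 + 8 = 4, A[2][1] + B[1][1] = 10 + -1 = 9, A[2][2] + B[2][1] = -5 + 8 = 3) = 3 (attained at k = 2)
  C[2][2] = min over k of (A[2][0] + B[0][2] = -4 + 4 = 0, A[2][1] + B[1][2] = 10 + -1 = 9, A[2][2] + B[2][2] = -5 + 0 = -5) = -5 (attained at k = 2)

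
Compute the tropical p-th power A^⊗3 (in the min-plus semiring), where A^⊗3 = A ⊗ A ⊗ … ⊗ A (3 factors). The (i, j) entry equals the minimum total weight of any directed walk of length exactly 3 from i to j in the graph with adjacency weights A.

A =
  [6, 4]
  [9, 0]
A^⊗3 =
  [13, 4]
  [9, 0]

Each entry (A^⊗3)_ij equals the minimum over all length-3 walks i = v_0 → v_1 → … → v_3 = j of Σ_t A[v_t][v_{t+1}]. For example, for (i, j) = (0, 1) we minimise over 4 possible intermediate vertex sequences; the minimum is 4, attained along the walk 0 → 1 → 1 → 1.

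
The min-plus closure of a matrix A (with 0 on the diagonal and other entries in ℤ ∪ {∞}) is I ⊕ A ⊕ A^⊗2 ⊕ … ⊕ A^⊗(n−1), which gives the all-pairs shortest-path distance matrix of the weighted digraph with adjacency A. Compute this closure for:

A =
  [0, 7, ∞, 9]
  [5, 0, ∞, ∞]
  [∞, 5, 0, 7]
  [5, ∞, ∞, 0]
Closure =
  [0, 7, ∞, 9]
  [5, 0, ∞, 14]
  [10, 5, 0, 7]
  [5, 12, ∞, 0]

This is the Floyd-Warshall all-pairs shortest-path computation. For each intermediate vertex k = 0, 1, …, 3, update dist[i][j] ← min(dist[i][j], dist[i][k] + dist[k][j]). The final matrix gives, for each (i, j), the minimum total weight of any directed path from i to j (possibly empty when i = j).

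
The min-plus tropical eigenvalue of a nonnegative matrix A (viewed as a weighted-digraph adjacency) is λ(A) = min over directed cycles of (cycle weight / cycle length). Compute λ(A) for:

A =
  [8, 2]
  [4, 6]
λ(A) = 3

Enumerate directed cycles and compute their means (weight / length). Sample:
  cycle 0 → 0: weight = 8, length = 1, mean = 8/1 ≈ 8.000
  cycle 1 → 1: weight = 6, length = 1, mean = 6/1 ≈ 6.000
  cycle 0 → 1 → 0: weight = 6, length = 2, mean = 6/2 ≈ 3.000
  cycle 1 → 0 → 1: weight = 6, length = 2, mean = 6/2 ≈ 3.000
Minimum mean = 3.000, attained e.g. along the cycle 0 → 1 → 0 with weight 6 and length 2. So λ(A) = 6/2 = 3.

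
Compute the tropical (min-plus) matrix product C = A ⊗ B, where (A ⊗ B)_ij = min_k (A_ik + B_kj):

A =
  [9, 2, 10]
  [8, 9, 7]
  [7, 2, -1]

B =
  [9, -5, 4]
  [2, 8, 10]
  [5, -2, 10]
A ⊗ B =
  [4, 4, 12]
  [11, 3, 12]
  [4, -3, 9]

Apply the min-plus product entry-by-entry:
  C[0][0] = min over k of (A[0][0] + B[0][0] = 9 + 9 = 18, A[0][1] + B[1][0] = 2 + 2 = 4, A[0][2] + B[2][0] = 10 + 5 = 15) = 4 (attained at k = 1)
  C[0][1] = min over k of (A[0][0] + B[0][1] = 9 + -5 = 4, A[0][1] + B[1][1] = 2 + 8 = 10, A[0][2] + B[2][1] = 10 + -2 = 8) = 4 (attained at k = 0)
  C[0][2] = min over k of (A[0][0] + B[0][2] = 9 + 4 = 13, A[0][1] + B[1][2] = 2 + 10 = 12, A[0][2] + B[2][2] = 10 + 10 = 20) = 12 (attained at k = 1)
  C[1][0] = min over k of (A[1][0] + B[0][0] = 8 + 9 = 17, A[1][1] + B[1][0] = 9 + 2 = 11, A[1][2] + B[2][0] = 7 + 5 = 12) = 11 (attained at k = 1)
  C[1][1] = min over k of (A[1][0] + B[0][1] = 8 + -5 = 3, A[1][1] + B[1][1] = 9 + 8 = 17, A[1][2] + B[2][1] = 7 + -2 = 5) = 3 (attained at k = 0)
  C[1][2] = min over k of (A[1][0] + B[0][2] = 8 + 4 = 12, A[1][1] + B[1][2] = 9 + 10 = 19, A[1][2] + B[2][2] = 7 + 10 = 17) = 12 (attained at k = 0)
  C[2][0] = min over k of (A[2][0] + B[0][0] = 7 + 9 = 16, A[2][1] + B[1][0] = 2 + 2 = 4, A[2][2] + B[2][0] = -1 + 5 = 4) = 4 (attained at k = 1)
  C[2][1] = min over k of (A[2][0] + B[0][1] = 7 + -5 = 2, A[2][1] + B[1][1] = 2 + 8 = 10, A[2][2] + B[2][1] = -1 + -2 = -3) = -3 (attained at k = 2)
  C[2][2] = min over k of (A[2][0] + B[0][2] = 7 + 4 = 11, A[2][1] + B[1][2] = 2 + 10 = 12, A[2][2] + B[2][2] = -1 + 10 = 9) = 9 (attained at k = 2)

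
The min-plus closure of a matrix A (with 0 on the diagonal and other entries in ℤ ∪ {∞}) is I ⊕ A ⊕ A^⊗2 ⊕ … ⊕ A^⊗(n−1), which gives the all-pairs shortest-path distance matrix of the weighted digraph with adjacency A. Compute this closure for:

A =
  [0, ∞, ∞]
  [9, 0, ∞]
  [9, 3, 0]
Closure =
  [0, ∞, ∞]
  [9, 0, ∞]
  [9, 3, 0]

This is the Floyd-Warshall all-pairs shortest-path computation. For each intermediate vertex k = 0, 1, …, 2, update dist[i][j] ← min(dist[i][j], dist[i][k] + dist[k][j]). The final matrix gives, for each (i, j), the minimum total weight of any directed path from i to j (possibly empty when i = j).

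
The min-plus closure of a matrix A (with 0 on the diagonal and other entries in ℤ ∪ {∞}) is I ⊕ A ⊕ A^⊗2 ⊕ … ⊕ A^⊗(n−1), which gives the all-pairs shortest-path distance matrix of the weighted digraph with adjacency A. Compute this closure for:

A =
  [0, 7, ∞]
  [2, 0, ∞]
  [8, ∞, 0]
Closure =
  [0, 7, ∞]
  [2, 0, ∞]
  [8, 15, 0]

This is the Floyd-Warshall all-pairs shortest-path computation. For each intermediate vertex k = 0, 1, …, 2, update dist[i][j] ← min(dist[i][j], dist[i][k] + dist[k][j]). The final matrix gives, for each (i, j), the minimum total weight of any directed path from i to j (possibly empty when i = j).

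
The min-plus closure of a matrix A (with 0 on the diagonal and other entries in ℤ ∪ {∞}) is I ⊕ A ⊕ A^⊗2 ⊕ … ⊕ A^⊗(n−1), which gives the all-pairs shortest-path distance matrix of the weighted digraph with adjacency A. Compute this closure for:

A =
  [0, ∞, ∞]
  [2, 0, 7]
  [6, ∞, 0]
Closure =
  [0, ∞, ∞]
  [2, 0, 7]
  [6, ∞, 0]

This is the Floyd-Warshall all-pairs shortest-path computation. For each intermediate vertex k = 0, 1, …, 2, update dist[i][j] ← min(dist[i][j], dist[i][k] + dist[k][j]). The final matrix gives, for each (i, j), the minimum total weight of any directed path from i to j (possibly empty when i = j).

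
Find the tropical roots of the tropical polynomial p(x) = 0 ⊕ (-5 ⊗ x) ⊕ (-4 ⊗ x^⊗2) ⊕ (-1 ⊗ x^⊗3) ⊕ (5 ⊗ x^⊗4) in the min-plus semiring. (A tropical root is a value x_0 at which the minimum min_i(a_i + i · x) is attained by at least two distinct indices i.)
Roots: {-6, -3, -1, 5}

Each tropical root is a break point of the lower envelope of the lines y = a_i + i · x (there are 5 lines, with slopes 0, 1, ..., 4). Only the lines that attain the minimum somewhere contribute to roots; other lines are dominated. Here the surviving (envelope) indices are i = 4, i = 3, i = 2, i = 1, i = 0.
Intersections between consecutive envelope lines give the roots: for adjacent envelope indices i < j the intersection is x = (a_i − a_j) / (j − i). Reading off the sorted break points: {-6, -3, -1, 5}.
Verification: at each break x_0, at least two indices attain the minimum of min_i(a_i + i · x_0).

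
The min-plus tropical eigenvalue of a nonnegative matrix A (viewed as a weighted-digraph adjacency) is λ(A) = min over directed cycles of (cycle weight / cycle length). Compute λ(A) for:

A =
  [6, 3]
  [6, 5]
λ(A) = 9/2

Enumerate directed cycles and compute their means (weight / length). Sample:
  cycle 0 → 0: weight = 6, length = 1, mean = 6/1 ≈ 6.000
  cycle 1 → 1: weight = 5, length = 1, mean = 5/1 ≈ 5.000
  cycle 0 → 1 → 0: weight = 9, length = 2, mean = 9/2 ≈ 4.500
  cycle 1 → 0 → 1: weight = 9, length = 2, mean = 9/2 ≈ 4.500
Minimum mean = 4.500, attained e.g. along the cycle 0 → 1 → 0 with weight 9 and length 2. So λ(A) = 9/2 = 9/2.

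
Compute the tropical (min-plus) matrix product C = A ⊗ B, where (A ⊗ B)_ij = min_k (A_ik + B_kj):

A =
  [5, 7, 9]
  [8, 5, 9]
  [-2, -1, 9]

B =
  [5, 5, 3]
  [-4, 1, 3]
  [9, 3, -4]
A ⊗ B =
  [3, 8, 5]
  [1, 6, 5]
  [-5, 0, 1]

Apply the min-plus product entry-by-entry:
  C[0][0] = min over k of (A[0][0] + B[0][0] = 5 + 5 = 10, A[0][1] + B[1][0] = 7 + -4 = 3, A[0][2] + B[2][0] = 9 + 9 = 18) = 3 (attained at k = 1)
  C[0][1] = min over k of (A[0][0] + B[0][1] = 5 + 5 = 10, A[0][1] + B[1][1] = 7 + 1 = 8, A[0][2] + B[2][1] = 9 + 3 = 12) = 8 (attained at k = 1)
  C[0][2] = min over k of (A[0][0] + B[0][2] = 5 + 3 = 8, A[0][1] + B[1][2] = 7 + 3 = 10, A[0][2] + B[2][2] = 9 + -4 = 5) = 5 (attained at k = 2)
  C[1][0] = min over k of (A[1][0] + B[0][0] = 8 + 5 = 13, A[1][1] + B[1][0] = 5 + -4 = 1, A[1][2] + B[2][0] = 9 + 9 = 18) = 1 (attained at k = 1)
  C[1][1] = min over k of (A[1][0] + B[0][1] = 8 + 5 = 13, A[1][1] + B[1][1] = 5 + 1 = 6, A[1][2] + B[2][1] = 9 + 3 = 12) = 6 (attained at k = 1)
  C[1][2] = min over k of (A[1][0] + B[0][2] = 8 + 3 = 11, A[1][1] + B[1][2] = 5 + 3 = 8, A[1][2] + B[2][2] = 9 + -4 = 5) = 5 (attained at k = 2)
  C[2][0] = min over k of (A[2][0] + B[0][0] = -2 + 5 = 3, A[2][1] + B[1][0] = -1 + -4 = -5, A[2][2] + B[2][0] = 9 + 9 = 18) = -5 (attained at k = 1)
  C[2][1] = min over k of (A[2][0] + B[0][1] = -2 + 5 = 3, A[2][1] + B[1][1] = -1 + 1 = 0, A[2][2] + B[2][1] = 9 + 3 = 12) = 0 (attained at k = 1)
  C[2][2] = min over k of (A[2][0] + B[0][2] = -2 + 3 = 1, A[2][1] + B[1][2] = -1 + 3 = 2, A[2][2] + B[2][2] = 9 + -4 = 5) = 1 (attained at k = 0)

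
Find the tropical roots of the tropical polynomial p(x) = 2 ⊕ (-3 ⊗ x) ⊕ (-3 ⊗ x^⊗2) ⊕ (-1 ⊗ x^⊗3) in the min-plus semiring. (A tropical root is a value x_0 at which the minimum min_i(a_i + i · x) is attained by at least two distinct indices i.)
Roots: {-2, 0, 5}

Each tropical root is a break point of the lower envelope of the lines y = a_i + i · x (there are 4 lines, with slopes 0, 1, ..., 3). Only the lines that attain the minimum somewhere contribute to roots; other lines are dominated. Here the surviving (envelope) indices are i = 3, i = 2, i = 1, i = 0.
Intersections between consecutive envelope lines give the roots: for adjacent envelope indices i < j the intersection is x = (a_i − a_j) / (j − i). Reading off the sorted break points: {-2, 0, 5}.
Verification: at each break x_0, at least two indices attain the minimum of min_i(a_i + i · x_0).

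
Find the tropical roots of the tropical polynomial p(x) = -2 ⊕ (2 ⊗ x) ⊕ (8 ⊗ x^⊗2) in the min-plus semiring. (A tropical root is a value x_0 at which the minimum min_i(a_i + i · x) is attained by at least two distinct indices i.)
Roots: {-6, -4}

Each tropical root is a break point of the lower envelope of the lines y = a_i + i · x (there are 3 lines, with slopes 0, 1, ..., 2). Only the lines that attain the minimum somewhere contribute to roots; other lines are dominated. Here the surviving (envelope) indices are i = 2, i = 1, i = 0.
Intersections between consecutive envelope lines give the roots: for adjacent envelope indices i < j the intersection is x = (a_i − a_j) / (j − i). Reading off the sorted break points: {-6, -4}.
Verification: at each break x_0, at least two indices attain the minimum of min_i(a_i + i · x_0).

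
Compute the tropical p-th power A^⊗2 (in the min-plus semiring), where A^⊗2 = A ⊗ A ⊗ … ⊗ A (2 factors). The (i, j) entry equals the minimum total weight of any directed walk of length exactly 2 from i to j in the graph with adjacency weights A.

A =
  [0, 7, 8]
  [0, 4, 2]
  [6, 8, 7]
A^⊗2 =
  [0, 7, 8]
  [0, 7, 6]
  [6, 12, 10]

Each entry (A^⊗2)_ij equals the minimum over all length-2 walks i = v_0 → v_1 → … → v_2 = j of Σ_t A[v_t][v_{t+1}]. For example, for (i, j) = (0, 2) we minimise over 3 possible intermediate vertex sequences; the minimum is 8, attained along the walk 0 → 0 → 2.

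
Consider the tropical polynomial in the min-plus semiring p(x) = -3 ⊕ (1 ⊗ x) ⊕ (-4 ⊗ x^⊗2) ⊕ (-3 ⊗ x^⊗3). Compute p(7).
p(7) = -3

A tropical monomial a ⊗ x^⊗i evaluates to a + i · x. Evaluating each term at x = 7:
  Term 0 contributes -3 + 0 · 7 = -3
  Term 1 contributes 1 + 1 · 7 = 8
  Term 2 contributes -4 + 2 · 7 = 10
  Term 3 contributes -3 + 3 · 7 = 18
p(7) = ⊕ of these = min[-3, 8, 10, 18] = -3.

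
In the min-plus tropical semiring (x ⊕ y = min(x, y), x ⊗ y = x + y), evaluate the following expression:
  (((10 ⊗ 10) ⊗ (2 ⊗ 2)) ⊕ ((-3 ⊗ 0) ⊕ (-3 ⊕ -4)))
(((10 ⊗ 10) ⊗ (2 ⊗ 2)) ⊕ ((-3 ⊗ 0) ⊕ (-3 ⊕ -4))) = -4

Expand innermost to outermost. Recall ⊕ takes the minimum of its arguments and ⊗ takes their sum. Working out the expression (((10 ⊗ 10) ⊗ (2 ⊗ 2)) ⊕ ((-3 ⊗ 0) ⊕ (-3 ⊕ -4))) gives -4.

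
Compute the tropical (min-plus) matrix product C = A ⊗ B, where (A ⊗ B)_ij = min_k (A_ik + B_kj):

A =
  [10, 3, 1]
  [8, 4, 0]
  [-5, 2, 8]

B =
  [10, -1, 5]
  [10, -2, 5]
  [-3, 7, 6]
A ⊗ B =
  [-2, 1, 7]
  [-3, 2, 6]
  [5, -6, 0]

Apply the min-plus product entry-by-entry:
  C[0][0] = min over k of (A[0][0] + B[0][0] = 10 + 10 = 20, A[0][1] + B[1][0] = 3 + 10 = 13, A[0][2] + B[2][0] = 1 + -3 = -2) = -2 (attained at k = 2)
  C[0][1] = min over k of (A[0][0] + B[0][1] = 10 + -1 = 9, A[0][1] + B[1][1] = 3 + -2 = 1, A[0][2] + B[2][1] = 1 + 7 = 8) = 1 (attained at k = 1)
  C[0][2] = min over k of (A[0][0] + B[0][2] = 10 + 5 = 15, A[0][1] + B[1][2] = 3 + 5 = 8, A[0][2] + B[2][2] = 1 + 6 = 7) = 7 (attained at k = 2)
  C[1][0] = min over k of (A[1][0] + B[0][0] = 8 + 10 = 18, A[1][1] + B[1][0] = 4 + 10 = 14, A[1][2] + B[2][0] = 0 + -3 = -3) = -3 (attained at k = 2)
  C[1][1] = min over k of (A[1][0] + B[0][1] = 8 + -1 = 7, A[1][1] + B[1][1] = 4 + -2 = 2, A[1][2] + B[2][1] = 0 + 7 = 7) = 2 (attained at k = 1)
  C[1][2] = min over k of (A[1][0] + B[0][2] = 8 + 5 = 13, A[1][1] + B[1][2] = 4 + 5 = 9, A[1][2] + B[2][2] = 0 + 6 = 6) = 6 (attained at k = 2)
  C[2][0] = min over k of (A[2][0] + B[0][0] = -5 + 10 = 5, A[2][1] + B[1][0] = 2 + 10 = 12, A[2][2] + B[2][0] = 8 + -3 = 5) = 5 (attained at k = 0)
  C[2][1] = min over k of (A[2][0] + B[0][1] = -5 + -1 = -6, A[2][1] + B[1][1] = 2 + -2 = 0, A[2][2] + B[2][1] = 8 + 7 = 15) = -6 (attained at k = 0)
  C[2][2] = min over k of (A[2][0] + B[0][2] = -5 + 5 = 0, A[2][1] + B[1][2] = 2 + 5 = 7, A[2][2] + B[2][2] = 8 + 6 = 14) = 0 (attained at k = 0)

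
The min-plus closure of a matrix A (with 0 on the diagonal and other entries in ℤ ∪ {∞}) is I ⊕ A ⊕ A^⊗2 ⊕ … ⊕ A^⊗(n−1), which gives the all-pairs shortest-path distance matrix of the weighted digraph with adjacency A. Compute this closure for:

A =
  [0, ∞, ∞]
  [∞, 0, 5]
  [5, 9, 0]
Closure =
  [0, ∞, ∞]
  [10, 0, 5]
  [5, 9, 0]

This is the Floyd-Warshall all-pairs shortest-path computation. For each intermediate vertex k = 0, 1, …, 2, update dist[i][j] ← min(dist[i][j], dist[i][k] + dist[k][j]). The final matrix gives, for each (i, j), the minimum total weight of any directed path from i to j (possibly empty when i = j).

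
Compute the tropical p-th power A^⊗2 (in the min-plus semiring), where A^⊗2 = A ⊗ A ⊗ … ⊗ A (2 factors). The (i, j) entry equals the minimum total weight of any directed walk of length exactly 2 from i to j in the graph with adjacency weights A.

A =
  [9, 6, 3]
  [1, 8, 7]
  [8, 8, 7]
A^⊗2 =
  [7, 11, 10]
  [9, 7, 4]
  [9, 14, 11]

Each entry (A^⊗2)_ij equals the minimum over all length-2 walks i = v_0 → v_1 → … → v_2 = j of Σ_t A[v_t][v_{t+1}]. For example, for (i, j) = (0, 2) we minimise over 3 possible intermediate vertex sequences; the minimum is 10, attained along the walk 0 → 2 → 2.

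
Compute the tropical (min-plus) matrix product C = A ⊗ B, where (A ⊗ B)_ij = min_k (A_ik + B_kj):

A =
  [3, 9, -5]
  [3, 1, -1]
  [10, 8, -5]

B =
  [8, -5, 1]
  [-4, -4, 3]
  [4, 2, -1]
A ⊗ B =
  [-1, -3, -6]
  [-3, -3, -2]
  [-1, -3, -6]

Apply the min-plus product entry-by-entry:
  C[0][0] = min over k of (A[0][0] + B[0][0] = 3 + 8 = 11, A[0][1] + B[1][0] = 9 + -4 = 5, A[0][2] + B[2][0] = -5 + 4 = -1) = -1 (attained at k = 2)
  C[0][1] = min over k of (A[0][0] + B[0][1] = 3 + -5 = -2, A[0][1] + B[1][1] = 9 + -4 = 5, A[0][2] + B[2][1] = -5 + 2 = -3) = -3 (attained at k = 2)
  C[0][2] = min over k of (A[0][0] + B[0][2] = 3 + 1 = 4, A[0][1] + B[1][2] = 9 + 3 = 12, A[0][2] + B[2][2] = -5 + -1 = -6) = -6 (attained at k = 2)
  C[1][0] = min over k of (A[1][0] + B[0][0] = 3 + 8 = 11, A[1][1] + B[1][0] = 1 + -4 = -3, A[1][2] + B[2][0] = -1 + 4 = 3) = -3 (attained at k = 1)
  C[1][1] = min over k of (A[1][0] + B[0][1] = 3 + -5 = -2, A[1][1] + B[1][1] = 1 + -4 = -3, A[1][2] + B[2][1] = -1 + 2 = 1) = -3 (attained at k = 1)
  C[1][2] = min over k of (A[1][0] + B[0][2] = 3 + 1 = 4, A[1][1] + B[1][2] = 1 + 3 = 4, A[1][2] + B[2][2] = -1 + -1 = -2) = -2 (attained at k = 2)
  C[2][0] = min over k of (A[2][0] + B[0][0] = 10 + 8 = 18, A[2][1] + B[1][0] = 8 + -4 = 4, A[2][2] + B[2][0] = -5 + 4 = -1) = -1 (attained at k = 2)
  C[2][1] = min over k of (A[2][0] + B[0][1] = 10 + -5 = 5, A[2][1] + B[1][1] = 8 + -4 = 4, A[2][2] + B[2][1] = -5 + 2 = -3) = -3 (attained at k = 2)
  C[2][2] = min over k of (A[2][0] + B[0][2] = 10 + 1 = 11, A[2][1] + B[1][2] = 8 + 3 = 11, A[2][2] + B[2][2] = -5 + -1 = -6) = -6 (attained at k = 2)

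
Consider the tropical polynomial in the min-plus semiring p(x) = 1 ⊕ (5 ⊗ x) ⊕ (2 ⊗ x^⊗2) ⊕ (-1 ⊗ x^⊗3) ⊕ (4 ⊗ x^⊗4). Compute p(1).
p(1) = 1

A tropical monomial a ⊗ x^⊗i evaluates to a + i · x. Evaluating each term at x = 1:
  Term 0 contributes 1 + 0 · 1 = 1
  Term 1 contributes 5 + 1 · 1 = 6
  Term 2 contributes 2 + 2 · 1 = 4
  Term 3 contributes -1 + 3 · 1 = 2
  Term 4 contributes 4 + 4 · 1 = 8
p(1) = ⊕ of these = min[1, 6, 4, 2, 8] = 1.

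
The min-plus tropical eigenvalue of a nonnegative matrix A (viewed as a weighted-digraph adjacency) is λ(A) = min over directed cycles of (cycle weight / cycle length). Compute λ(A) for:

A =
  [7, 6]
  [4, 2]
λ(A) = 2

Enumerate directed cycles and compute their means (weight / length). Sample:
  cycle 0 → 0: weight = 7, length = 1, mean = 7/1 ≈ 7.000
  cycle 1 → 1: weight = 2, length = 1, mean = 2/1 ≈ 2.000
  cycle 0 → 1 → 0: weight = 10, length = 2, mean = 10/2 ≈ 5.000
  cycle 1 → 0 → 1: weight = 10, length = 2, mean = 10/2 ≈ 5.000
Minimum mean = 2.000, attained e.g. along the cycle 1 → 1 with weight 2 and length 1. So λ(A) = 2/1 = 2.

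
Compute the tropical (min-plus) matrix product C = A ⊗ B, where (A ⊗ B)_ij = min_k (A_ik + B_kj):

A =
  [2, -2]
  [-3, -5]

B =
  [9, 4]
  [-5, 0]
A ⊗ B =
  [-7, -2]
  [-10, -5]

Apply the min-plus product entry-by-entry:
  C[0][0] = min over k of (A[0][0] + B[0][0] = 2 + 9 = 11, A[0][1] + B[1][0] = -2 + -5 = -7) = -7 (attained at k = 1)
  C[0][1] = min over k of (A[0][0] + B[0][1] = 2 + 4 = 6, A[0][1] + B[1][1] = -2 + 0 = -2) = -2 (attained at k = 1)
  C[1][0] = min over k of (A[1][0] + B[0][0] = -3 + 9 = 6, A[1][1] + B[1][0] = -5 + -5 = -10) = -10 (attained at k = 1)
  C[1][1] = min over k of (A[1][0] + B[0][1] = -3 + 4 = 1, A[1][1] + B[1][1] = -5 + 0 = -5) = -5 (attained at k = 1)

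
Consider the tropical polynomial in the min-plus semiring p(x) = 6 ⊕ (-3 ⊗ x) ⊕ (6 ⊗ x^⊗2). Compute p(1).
p(1) = -2

A tropical monomial a ⊗ x^⊗i evaluates to a + i · x. Evaluating each term at x = 1:
  Term 0 contributes 6 + 0 · 1 = 6
  Term 1 contributes -3 + 1 · 1 = -2
  Term 2 contributes 6 + 2 · 1 = 8
p(1) = ⊕ of these = min[6, -2, 8] = -2.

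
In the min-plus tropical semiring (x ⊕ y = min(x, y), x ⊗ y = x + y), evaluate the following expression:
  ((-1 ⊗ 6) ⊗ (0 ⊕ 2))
((-1 ⊗ 6) ⊗ (0 ⊕ 2)) = 5

Expand innermost to outermost. Recall ⊕ takes the minimum of its arguments and ⊗ takes their sum. Working out the expression ((-1 ⊗ 6) ⊗ (0 ⊕ 2)) gives 5.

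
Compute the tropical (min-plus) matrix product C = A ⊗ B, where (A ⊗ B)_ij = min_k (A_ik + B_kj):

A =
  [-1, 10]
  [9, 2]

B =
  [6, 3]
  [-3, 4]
A ⊗ B =
  [5, 2]
  [-1, 6]

Apply the min-plus product entry-by-entry:
  C[0][0] = min over k of (A[0][0] + B[0][0] = -1 + 6 = 5, A[0][1] + B[1][0] = 10 + -3 = 7) = 5 (attained at k = 0)
  C[0][1] = min over k of (A[0][0] + B[0][1] = -1 + 3 = 2, A[0][1] + B[1][1] = 10 + 4 = 14) = 2 (attained at k = 0)
  C[1][0] = min over k of (A[1][0] + B[0][0] = 9 + 6 = 15, A[1][1] + B[1][0] = 2 + -3 = -1) = -1 (attained at k = 1)
  C[1][1] = min over k of (A[1][0] + B[0][1] = 9 + 3 = 12, A[1][1] + B[1][1] = 2 + 4 = 6) = 6 (attained at k = 1)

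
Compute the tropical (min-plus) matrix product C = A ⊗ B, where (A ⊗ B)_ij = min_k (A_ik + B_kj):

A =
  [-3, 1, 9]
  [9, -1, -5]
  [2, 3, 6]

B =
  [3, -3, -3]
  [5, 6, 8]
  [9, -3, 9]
A ⊗ B =
  [0, -6, -6]
  [4, -8, 4]
  [5, -1, -1]

Apply the min-plus product entry-by-entry:
  C[0][0] = min over k of (A[0][0] + B[0][0] = -3 + 3 = 0, A[0][1] + B[1][0] = 1 + 5 = 6, A[0][2] + B[2][0] = 9 + 9 = 18) = 0 (attained at k = 0)
  C[0][1] = min over k of (A[0][0] + B[0][1] = -3 + -3 = -6, A[0][1] + B[1][1] = 1 + 6 = 7, A[0][2] + B[2][1] = 9 + -3 = 6) = -6 (attained at k = 0)
  C[0][2] = min over k of (A[0][0] + B[0][2] = -3 + -3 = -6, A[0][1] + B[1][2] = 1 + 8 = 9, A[0][2] + B[2][2] = 9 + 9 = 18) = -6 (attained at k = 0)
  C[1][0] = min over k of (A[1][0] + B[0][0] = 9 + 3 = 12, A[1][1] + B[1][0] = -1 + 5 = 4, A[1][2] + B[2][0] = -5 + 9 = 4) = 4 (attained at k = 1)
  C[1][1] = min over k of (A[1][0] + B[0][1] = 9 + -3 = 6, A[1][1] + B[1][1] = -1 + 6 = 5, A[1][2] + B[2][1] = -5 + -3 = -8) = -8 (attained at k = 2)
  C[1][2] = min over k of (A[1][0] + B[0][2] = 9 + -3 = 6, A[1][1] + B[1][2] = -1 + 8 = 7, A[1][2] + B[2][2] = -5 + 9 = 4) = 4 (attained at k = 2)
  C[2][0] = min over k of (A[2][0] + B[0][0] = 2 + 3 = 5, A[2][1] + B[1][0] = 3 + 5 = 8, A[2][2] + B[2][0] = 6 + 9 = 15) = 5 (attained at k = 0)
  C[2][1] = min over k of (A[2][0] + B[0][1] = 2 + -3 = -1, A[2][1] + B[1][1] = 3 + 6 = 9, A[2][2] + B[2][1] = 6 + -3 = 3) = -1 (attained at k = 0)
  C[2][2] = min over k of (A[2][0] + B[0][2] = 2 + -3 = -1, A[2][1] + B[1][2] = 3 + 8 = 11, A[2][2] + B[2][2] = 6 + 9 = 15) = -1 (attained at k = 0)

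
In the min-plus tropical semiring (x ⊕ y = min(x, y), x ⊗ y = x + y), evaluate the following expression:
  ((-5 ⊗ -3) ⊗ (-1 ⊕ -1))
((-5 ⊗ -3) ⊗ (-1 ⊕ -1)) = -9

Expand innermost to outermost. Recall ⊕ takes the minimum of its arguments and ⊗ takes their sum. Working out the expression ((-5 ⊗ -3) ⊗ (-1 ⊕ -1)) gives -9.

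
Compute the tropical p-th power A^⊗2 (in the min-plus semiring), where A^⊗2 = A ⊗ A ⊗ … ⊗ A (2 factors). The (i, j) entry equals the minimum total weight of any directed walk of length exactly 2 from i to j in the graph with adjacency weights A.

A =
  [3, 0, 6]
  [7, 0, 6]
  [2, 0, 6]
A^⊗2 =
  [6, 0, 6]
  [7, 0, 6]
  [5, 0, 6]

Each entry (A^⊗2)_ij equals the minimum over all length-2 walks i = v_0 → v_1 → … → v_2 = j of Σ_t A[v_t][v_{t+1}]. For example, for (i, j) = (0, 2) we minimise over 3 possible intermediate vertex sequences; the minimum is 6, attained along the walk 0 → 1 → 2.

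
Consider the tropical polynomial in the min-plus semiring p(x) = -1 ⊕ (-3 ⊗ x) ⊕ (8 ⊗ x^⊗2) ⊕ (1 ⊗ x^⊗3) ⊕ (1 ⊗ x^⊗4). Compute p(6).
p(6) = -1

A tropical monomial a ⊗ x^⊗i evaluates to a + i · x. Evaluating each term at x = 6:
  Term 0 contributes -1 + 0 · 6 = -1
  Term 1 contributes -3 + 1 · 6 = 3
  Term 2 contributes 8 + 2 · 6 = 20
  Term 3 contributes 1 + 3 · 6 = 19
  Term 4 contributes 1 + 4 · 6 = 25
p(6) = ⊕ of these = min[-1, 3, 20, 19, 25] = -1.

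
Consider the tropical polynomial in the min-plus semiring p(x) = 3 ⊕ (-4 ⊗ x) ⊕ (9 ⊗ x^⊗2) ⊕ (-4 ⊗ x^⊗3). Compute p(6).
p(6) = 2

A tropical monomial a ⊗ x^⊗i evaluates to a + i · x. Evaluating each term at x = 6:
  Term 0 contributes 3 + 0 · 6 = 3
  Term 1 contributes -4 + 1 · 6 = 2
  Term 2 contributes 9 + 2 · 6 = 21
  Term 3 contributes -4 + 3 · 6 = 14
p(6) = ⊕ of these = min[3, 2, 21, 14] = 2.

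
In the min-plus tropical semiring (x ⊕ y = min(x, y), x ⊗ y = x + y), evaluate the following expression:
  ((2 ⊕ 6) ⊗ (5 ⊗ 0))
((2 ⊕ 6) ⊗ (5 ⊗ 0)) = 7

Expand innermost to outermost. Recall ⊕ takes the minimum of its arguments and ⊗ takes their sum. Working out the expression ((2 ⊕ 6) ⊗ (5 ⊗ 0)) gives 7.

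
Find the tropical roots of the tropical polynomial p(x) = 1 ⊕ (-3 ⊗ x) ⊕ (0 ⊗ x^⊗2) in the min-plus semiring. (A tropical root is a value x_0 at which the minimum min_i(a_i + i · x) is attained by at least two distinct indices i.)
Roots: {-3, 4}

Each tropical root is a break point of the lower envelope of the lines y = a_i + i · x (there are 3 lines, with slopes 0, 1, ..., 2). Only the lines that attain the minimum somewhere contribute to roots; other lines are dominated. Here the surviving (envelope) indices are i = 2, i = 1, i = 0.
Intersections between consecutive envelope lines give the roots: for adjacent envelope indices i < j the intersection is x = (a_i − a_j) / (j − i). Reading off the sorted break points: {-3, 4}.
Verification: at each break x_0, at least two indices attain the minimum of min_i(a_i + i · x_0).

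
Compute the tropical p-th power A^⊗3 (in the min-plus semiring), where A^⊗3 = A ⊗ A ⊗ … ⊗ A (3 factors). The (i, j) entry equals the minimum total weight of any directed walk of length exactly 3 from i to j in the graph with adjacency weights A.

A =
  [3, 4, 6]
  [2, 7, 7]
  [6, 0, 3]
A^⊗3 =
  [8, 9, 12]
  [8, 8, 11]
  [5, 6, 8]

Each entry (A^⊗3)_ij equals the minimum over all length-3 walks i = v_0 → v_1 → … → v_3 = j of Σ_t A[v_t][v_{t+1}]. For example, for (i, j) = (0, 2) we minimise over 9 possible intermediate vertex sequences; the minimum is 12, attained along the walk 0 → 0 → 0 → 2.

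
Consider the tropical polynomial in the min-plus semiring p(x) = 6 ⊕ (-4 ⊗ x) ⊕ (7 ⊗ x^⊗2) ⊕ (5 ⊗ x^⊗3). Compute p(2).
p(2) = -2

A tropical monomial a ⊗ x^⊗i evaluates to a + i · x. Evaluating each term at x = 2:
  Term 0 contributes 6 + 0 · 2 = 6
  Term 1 contributes -4 + 1 · 2 = -2
  Term 2 contributes 7 + 2 · 2 = 11
  Term 3 contributes 5 + 3 · 2 = 11
p(2) = ⊕ of these = min[6, -2, 11, 11] = -2.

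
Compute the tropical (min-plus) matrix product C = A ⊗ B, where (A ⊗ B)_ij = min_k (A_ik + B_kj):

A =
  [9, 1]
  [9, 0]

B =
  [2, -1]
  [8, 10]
A ⊗ B =
  [9, 8]
  [8, 8]

Apply the min-plus product entry-by-entry:
  C[0][0] = min over k of (A[0][0] + B[0][0] = 9 + 2 = 11, A[0][1] + B[1][0] = 1 + 8 = 9) = 9 (attained at k = 1)
  C[0][1] = min over k of (A[0][0] + B[0][1] = 9 + -1 = 8, A[0][1] + B[1][1] = 1 + 10 = 11) = 8 (attained at k = 0)
  C[1][0] = min over k of (A[1][0] + B[0][0] = 9 + 2 = 11, A[1][1] + B[1][0] = 0 + 8 = 8) = 8 (attained at k = 1)
  C[1][1] = min over k of (A[1][0] + B[0][1] = 9 + -1 = 8, A[1][1] + B[1][1] = 0 + 10 = 10) = 8 (attained at k = 0)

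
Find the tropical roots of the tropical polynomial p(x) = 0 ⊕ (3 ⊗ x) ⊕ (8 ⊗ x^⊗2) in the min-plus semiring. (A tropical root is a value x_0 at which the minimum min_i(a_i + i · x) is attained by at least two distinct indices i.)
Roots: {-5, -3}

Each tropical root is a break point of the lower envelope of the lines y = a_i + i · x (there are 3 lines, with slopes 0, 1, ..., 2). Only the lines that attain the minimum somewhere contribute to roots; other lines are dominated. Here the surviving (envelope) indices are i = 2, i = 1, i = 0.
Intersections between consecutive envelope lines give the roots: for adjacent envelope indices i < j the intersection is x = (a_i − a_j) / (j − i). Reading off the sorted break points: {-5, -3}.
Verification: at each break x_0, at least two indices attain the minimum of min_i(a_i + i · x_0).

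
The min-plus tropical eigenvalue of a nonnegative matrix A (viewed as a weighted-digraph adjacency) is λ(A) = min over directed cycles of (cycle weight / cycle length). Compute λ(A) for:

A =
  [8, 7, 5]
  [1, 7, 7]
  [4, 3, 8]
λ(A) = 3

Enumerate directed cycles and compute their means (weight / length). Sample:
  cycle 0 → 0: weight = 8, length = 1, mean = 8/1 ≈ 8.000
  cycle 1 → 1: weight = 7, length = 1, mean = 7/1 ≈ 7.000
  cycle 2 → 2: weight = 8, length = 1, mean = 8/1 ≈ 8.000
  cycle 0 → 1 → 0: weight = 8, length = 2, mean = 8/2 ≈ 4.000
  cycle 0 → 2 → 0: weight = 9, length = 2, mean = 9/2 ≈ 4.500
  cycle 1 → 0 → 1: weight = 8, length = 2, mean = 8/2 ≈ 4.000
Minimum mean = 3.000, attained e.g. along the cycle 0 → 2 → 1 → 0 with weight 9 and length 3. So λ(A) = 9/3 = 3.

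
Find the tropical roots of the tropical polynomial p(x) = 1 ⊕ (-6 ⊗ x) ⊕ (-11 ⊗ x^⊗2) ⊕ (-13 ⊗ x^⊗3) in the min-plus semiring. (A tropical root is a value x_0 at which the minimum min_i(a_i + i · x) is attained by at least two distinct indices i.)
Roots: {2, 5, 7}

Each tropical root is a break point of the lower envelope of the lines y = a_i + i · x (there are 4 lines, with slopes 0, 1, ..., 3). Only the lines that attain the minimum somewhere contribute to roots; other lines are dominated. Here the surviving (envelope) indices are i = 3, i = 2, i = 1, i = 0.
Intersections between consecutive envelope lines give the roots: for adjacent envelope indices i < j the intersection is x = (a_i − a_j) / (j − i). Reading off the sorted break points: {2, 5, 7}.
Verification: at each break x_0, at least two indices attain the minimum of min_i(a_i + i · x_0).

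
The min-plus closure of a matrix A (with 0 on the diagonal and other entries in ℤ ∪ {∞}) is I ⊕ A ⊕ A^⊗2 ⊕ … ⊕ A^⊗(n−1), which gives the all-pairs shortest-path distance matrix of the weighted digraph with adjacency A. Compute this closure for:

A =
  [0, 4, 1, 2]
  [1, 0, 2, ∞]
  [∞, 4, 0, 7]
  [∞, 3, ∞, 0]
Closure =
  [0, 4, 1, 2]
  [1, 0, 2, 3]
  [5, 4, 0, 7]
  [4, 3, 5, 0]

This is the Floyd-Warshall all-pairs shortest-path computation. For each intermediate vertex k = 0, 1, …, 3, update dist[i][j] ← min(dist[i][j], dist[i][k] + dist[k][j]). The final matrix gives, for each (i, j), the minimum total weight of any directed path from i to j (possibly empty when i = j).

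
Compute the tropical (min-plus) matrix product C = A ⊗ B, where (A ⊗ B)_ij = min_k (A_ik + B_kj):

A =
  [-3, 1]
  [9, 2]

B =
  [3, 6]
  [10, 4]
A ⊗ B =
  [0, 3]
  [12, 6]

Apply the min-plus product entry-by-entry:
  C[0][0] = min over k of (A[0][0] + B[0][0] = -3 + 3 = 0, A[0][1] + B[1][0] = 1 + 10 = 11) = 0 (attained at k = 0)
  C[0][1] = min over k of (A[0][0] + B[0][1] = -3 + 6 = 3, A[0][1] + B[1][1] = 1 + 4 = 5) = 3 (attained at k = 0)
  C[1][0] = min over k of (A[1][0] + B[0][0] = 9 + 3 = 12, A[1][1] + B[1][0] = 2 + 10 = 12) = 12 (attained at k = 0)
  C[1][1] = min over k of (A[1][0] + B[0][1] = 9 + 6 = 15, A[1][1] + B[1][1] = 2 + 4 = 6) = 6 (attained at k = 1)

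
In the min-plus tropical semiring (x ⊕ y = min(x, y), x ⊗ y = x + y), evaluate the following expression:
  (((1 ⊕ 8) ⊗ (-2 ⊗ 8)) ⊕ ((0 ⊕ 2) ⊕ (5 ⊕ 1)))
(((1 ⊕ 8) ⊗ (-2 ⊗ 8)) ⊕ ((0 ⊕ 2) ⊕ (5 ⊕ 1))) = 0

Expand innermost to outermost. Recall ⊕ takes the minimum of its arguments and ⊗ takes their sum. Working out the expression (((1 ⊕ 8) ⊗ (-2 ⊗ 8)) ⊕ ((0 ⊕ 2) ⊕ (5 ⊕ 1))) gives 0.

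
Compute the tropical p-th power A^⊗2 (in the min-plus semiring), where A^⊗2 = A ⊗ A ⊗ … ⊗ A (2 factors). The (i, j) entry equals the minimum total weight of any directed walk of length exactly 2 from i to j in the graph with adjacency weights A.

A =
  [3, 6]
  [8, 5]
A^⊗2 =
  [6, 9]
  [11, 10]

Each entry (A^⊗2)_ij equals the minimum over all length-2 walks i = v_0 → v_1 → … → v_2 = j of Σ_t A[v_t][v_{t+1}]. For example, for (i, j) = (0, 1) we minimise over 2 possible intermediate vertex sequences; the minimum is 9, attained along the walk 0 → 0 → 1.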